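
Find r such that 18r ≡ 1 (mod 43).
Since 43 is prime, by Fermat 18^(-1) ≡ 18^{41} ≡ 12 (mod 43). Verify: 18 × 12 = 216 ≡ 1 (mod 43)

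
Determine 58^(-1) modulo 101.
Since 101 is prime, by Fermat 58^(-1) ≡ 58^{99} ≡ 54 (mod 101). Verify: 58 × 54 = 3132 ≡ 1 (mod 101)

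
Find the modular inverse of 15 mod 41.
Since 41 is prime, by Fermat 15^(-1) ≡ 15^{39} ≡ 11 (mod 41). Verify: 15 × 11 = 165 ≡ 1 (mod 41)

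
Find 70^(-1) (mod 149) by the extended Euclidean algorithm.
Extended GCD: 70(66) + 149(-31) = 1. So 70^(-1) ≡ 66 (mod 149). Verify: 70 × 66 = 4620 ≡ 1 (mod 149)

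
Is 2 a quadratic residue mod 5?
By Euler's criterion: 2^{2} ≡ 4 (mod 5). Since this equals -1 (≡ 4), 2 is not a QR.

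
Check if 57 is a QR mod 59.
By Euler's criterion: 57^{29} ≡ 1 mod 59. Since this equals 1, 57 is a QR.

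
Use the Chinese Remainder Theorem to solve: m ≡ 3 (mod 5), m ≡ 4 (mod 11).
M = 5 × 11 = 55. M₁ = 11, y₁ ≡ 1 (mod 5). M₂ = 5, y₂ ≡ 9 (mod 11). m = 3×11×1 + 4×5×9 ≡ 48 (mod 55)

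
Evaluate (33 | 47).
(33/47) = 33^{23} mod 47 = -1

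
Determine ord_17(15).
Powers of 15 mod 17: 15^1≡15, 15^2≡4, 15^3≡9, 15^4≡16, 15^5≡2, 15^6≡13, 15^7≡8, 15^8≡1. So the order of 15 is 8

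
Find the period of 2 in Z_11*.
Powers of 2 mod 11: 2^1≡2, 2^2≡4, 2^3≡8, 2^4≡5, 2^5≡10, 2^6≡9, 2^7≡7, 2^8≡3, 2^9≡6, 2^10≡1. So the order of 2 is 10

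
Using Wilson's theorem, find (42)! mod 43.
By Wilson's theorem, (42)! ≡ -1 ≡ 42 mod 43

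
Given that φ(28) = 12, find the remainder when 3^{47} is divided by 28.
By Euler: 3^{12} ≡ 1 mod 28 since gcd(3, 28) = 1. 47 = 3×12 + 11. So 3^{47} ≡ 3^{11} ≡ 19 mod 28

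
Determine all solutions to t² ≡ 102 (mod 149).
The square roots of 102 mod 149 are 129 and 20. Verify: 129² = 16641 ≡ 102 (mod 149)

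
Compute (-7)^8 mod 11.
By repeated squaring (mod 11): (-7)^{1}≡4, (-7)^{2}≡5, (-7)^{4}≡3, (-7)^{8}≡9. So (-7)^{8} ≡ 9 (mod 11)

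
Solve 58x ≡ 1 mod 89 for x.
Since 89 is prime, by Fermat 58^(-1) ≡ 58^{87} ≡ 66 mod 89. Verify: 58 × 66 = 3828 ≡ 1 mod 89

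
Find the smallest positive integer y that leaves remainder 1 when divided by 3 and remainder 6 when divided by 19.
M = 3 × 19 = 57. M₁ = 19, y₁ ≡ 1 (mod 3). M₂ = 3, y₂ ≡ 13 (mod 19). y = 1×19×1 + 6×3×13 ≡ 25 (mod 57)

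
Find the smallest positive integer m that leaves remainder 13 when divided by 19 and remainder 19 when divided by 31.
M = 19 × 31 = 589. M₁ = 31, y₁ ≡ 8 mod 19. M₂ = 19, y₂ ≡ 18 mod 31. m = 13×31×8 + 19×19×18 ≡ 298 mod 589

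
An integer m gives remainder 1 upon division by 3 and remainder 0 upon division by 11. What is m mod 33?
M = 3 × 11 = 33. M₁ = 11, y₁ ≡ 2 mod 3. M₂ = 3, y₂ ≡ 4 mod 11. m = 1×11×2 + 0×3×4 ≡ 22 mod 33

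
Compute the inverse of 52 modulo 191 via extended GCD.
Extended GCD: 52(-11) + 191(3) = 1. So 52^(-1) ≡ -11 ≡ 180 mod 191. Verify: 52 × 180 = 9360 ≡ 1 mod 191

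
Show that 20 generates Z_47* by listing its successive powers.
20^1, 20^2, ..., 20^{46} mod 47: [20, 24, 10, 12, 5, 6, 26, 3, 13, 25, 30, 36, 15, 18, 31, 9, 39, 28, 43, 14, 45, 7, 46, 27, 23, 37, 35, 42, 41, 21, 44, 34, 22, 17, 11, 32, 29, 16, 38, 8, 19, 4, 33, 2, 40, 1]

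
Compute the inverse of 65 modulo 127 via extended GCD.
Extended GCD: 65(43) + 127(-22) = 1. So 65^(-1) ≡ 43 mod 127. Verify: 65 × 43 = 2795 ≡ 1 mod 127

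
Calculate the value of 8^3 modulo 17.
8^{3} = 512 ≡ 2 mod 17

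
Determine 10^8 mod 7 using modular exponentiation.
Using Fermat: 10^{6} ≡ 1 mod 7. 8 ≡ 2 mod 6. So 10^{8} ≡ 10^{2} ≡ 2 mod 7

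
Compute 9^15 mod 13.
Using Fermat: 9^{12} ≡ 1 (mod 13). 15 ≡ 3 (mod 12). So 9^{15} ≡ 9^{3} ≡ 1 (mod 13)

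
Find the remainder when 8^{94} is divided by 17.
By Fermat: 8^{16} ≡ 1 mod 17. 94 = 5×16 + 14. So 8^{94} ≡ 8^{14} ≡ 4 mod 17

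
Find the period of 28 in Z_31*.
Powers of 28 mod 31: 28^1≡28, 28^2≡9, 28^3≡4, 28^4≡19, 28^5≡5, 28^6≡16, 28^7≡14, 28^8≡20, 28^9≡2, 28^10≡25, 28^11≡18, 28^12≡8, 28^13≡7, 28^14≡10, 28^15≡1. Order = 15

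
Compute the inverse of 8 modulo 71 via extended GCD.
Extended GCD: 8(9) + 71(-1) = 1. So 8^(-1) ≡ 9 mod 71. Verify: 8 × 9 = 72 ≡ 1 mod 71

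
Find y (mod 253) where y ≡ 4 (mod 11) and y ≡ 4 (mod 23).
M = 11 × 23 = 253. M₁ = 23, y₁ ≡ 1 (mod 11). M₂ = 11, y₂ ≡ 21 (mod 23). y = 4×23×1 + 4×11×21 ≡ 4 (mod 253)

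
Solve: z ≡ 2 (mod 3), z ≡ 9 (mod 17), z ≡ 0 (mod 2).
M = 3 × 17 × 2 = 102. M₁ = 34, y₁ ≡ 1 (mod 3). M₂ = 6, y₂ ≡ 3 (mod 17). M₃ = 51, y₃ ≡ 1 (mod 2). z = 2×34×1 + 9×6×3 + 0×51×1 ≡ 26 (mod 102)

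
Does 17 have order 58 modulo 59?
17^{29} ≡ 1 (mod 59) and 29 < 58, so ord_59(17) = 29 ≠ 58 and 17 is not a primitive root.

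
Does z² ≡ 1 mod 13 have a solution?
By Euler's criterion: 1^{6} ≡ 1 mod 13. Since this equals 1, 1 is a QR.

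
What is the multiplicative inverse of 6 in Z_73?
Since 73 is prime, by Fermat 6^(-1) ≡ 6^{71} ≡ 61 (mod 73). Verify: 6 × 61 = 366 ≡ 1 (mod 73)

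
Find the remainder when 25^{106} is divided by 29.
By Fermat: 25^{28} ≡ 1 mod 29. 106 = 3×28 + 22. So 25^{106} ≡ 25^{22} ≡ 25 mod 29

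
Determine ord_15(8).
Powers of 8 mod 15: 8^1≡8, 8^2≡4, 8^3≡2, 8^4≡1. Order = 4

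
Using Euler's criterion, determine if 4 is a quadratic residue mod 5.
By Euler's criterion: 4^{2} ≡ 1 mod 5. Since this equals 1, 4 is a QR.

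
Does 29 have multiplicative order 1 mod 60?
Powers of 29 mod 60: 29^1≡29, 29^2≡1. 29^1≡29≢1, so ord ≠ 1. No, the actual order is 2.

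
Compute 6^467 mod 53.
Using Fermat: 6^{52} ≡ 1 (mod 53). 467 ≡ 51 (mod 52). So 6^{467} ≡ 6^{51} ≡ 9 (mod 53)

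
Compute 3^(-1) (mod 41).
Since 41 is prime, by Fermat 3^(-1) ≡ 3^{39} ≡ 14 (mod 41). Verify: 3 × 14 = 42 ≡ 1 (mod 41)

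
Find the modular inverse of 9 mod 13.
Since 13 is prime, by Fermat 9^(-1) ≡ 9^{11} ≡ 3 (mod 13). Verify: 9 × 3 = 27 ≡ 1 (mod 13)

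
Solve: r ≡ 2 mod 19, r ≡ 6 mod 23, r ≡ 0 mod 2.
M = 19 × 23 × 2 = 874. M₁ = 46, y₁ ≡ 12 mod 19. M₂ = 38, y₂ ≡ 20 mod 23. M₃ = 437, y₃ ≡ 1 mod 2. r = 2×46×12 + 6×38×20 + 0×437×1 ≡ 420 mod 874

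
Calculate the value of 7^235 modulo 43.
Using Fermat: 7^{42} ≡ 1 (mod 43). 235 ≡ 25 (mod 42). So 7^{235} ≡ 7^{25} ≡ 7 (mod 43)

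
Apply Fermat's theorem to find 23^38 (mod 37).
By Fermat: 23^{36} ≡ 1 (mod 37). So 23^{38} = 23^{36} · 23^{2} ≡ 23^{2} ≡ 11 (mod 37)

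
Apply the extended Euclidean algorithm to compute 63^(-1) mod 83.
Extended GCD: 63(29) + 83(-22) = 1. So 63^(-1) ≡ 29 (mod 83). Verify: 63 × 29 = 1827 ≡ 1 (mod 83)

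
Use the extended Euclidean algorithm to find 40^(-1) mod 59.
Extended GCD: 40(-28) + 59(19) = 1. So 40^(-1) ≡ -28 ≡ 31 mod 59. Verify: 40 × 31 = 1240 ≡ 1 mod 59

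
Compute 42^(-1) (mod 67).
Since 67 is prime, by Fermat 42^(-1) ≡ 42^{65} ≡ 8 (mod 67). Verify: 42 × 8 = 336 ≡ 1 (mod 67)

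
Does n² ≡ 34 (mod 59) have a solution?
By Euler's criterion: 34^{29} ≡ 58 (mod 59). Since this equals -1 (≡ 58), 34 is not a QR.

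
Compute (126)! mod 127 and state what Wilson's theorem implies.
(126)! mod 127 = 126. Since this equals -1 (mod 127), Wilson confirms 127 is prime.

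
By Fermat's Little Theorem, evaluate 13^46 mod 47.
By Fermat's Little Theorem, 13^{46} ≡ 1 mod 47 since 47 is prime and gcd(13, 47) = 1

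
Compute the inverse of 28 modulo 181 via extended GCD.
Extended GCD: 28(-84) + 181(13) = 1. So 28^(-1) ≡ -84 ≡ 97 (mod 181). Verify: 28 × 97 = 2716 ≡ 1 (mod 181)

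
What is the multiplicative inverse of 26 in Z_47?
Since 47 is prime, by Fermat 26^(-1) ≡ 26^{45} ≡ 38 (mod 47). Verify: 26 × 38 = 988 ≡ 1 (mod 47)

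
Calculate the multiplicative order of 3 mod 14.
Powers of 3 mod 14: 3^1≡3, 3^2≡9, 3^3≡13, 3^4≡11, 3^5≡5, 3^6≡1. Order = 6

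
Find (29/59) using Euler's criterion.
(29/59) = 29^{29} mod 59 = 1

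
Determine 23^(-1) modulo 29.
Since 29 is prime, by Fermat 23^(-1) ≡ 23^{27} ≡ 24 (mod 29). Verify: 23 × 24 = 552 ≡ 1 (mod 29)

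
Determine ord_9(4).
Powers of 4 mod 9: 4^1≡4, 4^2≡7, 4^3≡1. ord_9(4) = 3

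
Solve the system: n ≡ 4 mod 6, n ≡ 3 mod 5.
M = 6 × 5 = 30. M₁ = 5, y₁ ≡ 5 mod 6. M₂ = 6, y₂ ≡ 1 mod 5. n = 4×5×5 + 3×6×1 ≡ 28 mod 30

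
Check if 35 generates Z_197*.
ord_197(35) divides 196. For each prime q|196: 35^{98}≡196, 35^{28}≡164, none ≡ 1. So 35 has order 196 and is a primitive root mod 197.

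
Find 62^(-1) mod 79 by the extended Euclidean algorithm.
Extended GCD: 62(-14) + 79(11) = 1. So 62^(-1) ≡ -14 ≡ 65 mod 79. Verify: 62 × 65 = 4030 ≡ 1 mod 79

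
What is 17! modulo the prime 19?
(18)! = (17)! × (18) ≡ -1 (mod 19). So (17)! ≡ -1 × (18)^(-1) ≡ (-1)×(-1) = 1 (mod 19)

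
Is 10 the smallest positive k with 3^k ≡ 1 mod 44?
Powers of 3 mod 44: 3^1≡3, 3^2≡9, 3^3≡27, 3^4≡37, 3^5≡23, 3^6≡25, 3^7≡31, 3^8≡5, 3^9≡15, 3^10≡1. First k with 3^k≡1 is k=10. Yes, ord_44(3) = 10.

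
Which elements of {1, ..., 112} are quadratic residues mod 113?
QRs mod 113: {1, 2, 4, 7, 8, 9, 11, 13, 14, 15, 16, 18, 22, 25, 26, 28, 30, 31, 32, 36, 41, 44, 49, 50, 51, 52, 53, 56, 57, 60, 61, 62, 63, 64, 69, 72, 77, 81, 82, 83, 85, 87, 88, 91, 95, 97, 98, 99, 100, 102, 104, 105, 106, 109, 111, 112}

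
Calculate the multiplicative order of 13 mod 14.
Powers of 13 mod 14: 13^1≡13, 13^2≡1. Order = 2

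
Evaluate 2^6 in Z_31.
By repeated squaring mod 31: 2^{1}≡2, 2^{2}≡4, 2^{4}≡16. Then 2^{6} = 2^{4+2} ≡ 16 × 4 ≡ 2 mod 31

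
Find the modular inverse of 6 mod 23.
Since 23 is prime, by Fermat 6^(-1) ≡ 6^{21} ≡ 4 mod 23. Verify: 6 × 4 = 24 ≡ 1 mod 23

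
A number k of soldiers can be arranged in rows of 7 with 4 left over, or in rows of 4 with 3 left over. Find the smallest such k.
M = 7 × 4 = 28. M₁ = 4, y₁ ≡ 2 (mod 7). M₂ = 7, y₂ ≡ 3 (mod 4). k = 4×4×2 + 3×7×3 ≡ 11 (mod 28)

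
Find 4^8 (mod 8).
By repeated squaring (mod 8): 4^{1}≡4, 4^{2}≡0, 4^{4}≡0, 4^{8}≡0. So 4^{8} ≡ 0 (mod 8)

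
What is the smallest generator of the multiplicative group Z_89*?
g = 3. Powers: [3, 9, 27, 81, 65, 17, 51, 64, ...] generates all 88 non-zero residues.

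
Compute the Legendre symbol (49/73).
(49/73) = 49^{36} mod 73 = 1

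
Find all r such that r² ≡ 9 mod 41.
The square roots of 9 mod 41 are 38 and 3. Verify: 38² = 1444 ≡ 9 mod 41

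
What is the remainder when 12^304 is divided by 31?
Using Fermat: 12^{30} ≡ 1 (mod 31). 304 ≡ 4 (mod 30). So 12^{304} ≡ 12^{4} ≡ 28 (mod 31)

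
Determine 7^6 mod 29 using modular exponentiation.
By repeated squaring mod 29: 7^{1}≡7, 7^{2}≡20, 7^{4}≡23. Then 7^{6} = 7^{4+2} ≡ 23 × 20 ≡ 25 mod 29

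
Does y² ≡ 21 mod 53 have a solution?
By Euler's criterion: 21^{26} ≡ 52 mod 53. Since this equals -1 (≡ 52), 21 is not a QR.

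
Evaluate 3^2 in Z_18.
3^{2} = 9 ≡ 9 mod 18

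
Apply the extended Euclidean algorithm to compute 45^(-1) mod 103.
Extended GCD: 45(-16) + 103(7) = 1. So 45^(-1) ≡ -16 ≡ 87 (mod 103). Verify: 45 × 87 = 3915 ≡ 1 (mod 103)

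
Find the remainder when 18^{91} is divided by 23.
By Fermat: 18^{22} ≡ 1 (mod 23). 91 = 4×22 + 3. So 18^{91} ≡ 18^{3} ≡ 13 (mod 23)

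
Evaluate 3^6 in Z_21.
By repeated squaring mod 21: 3^{1}≡3, 3^{2}≡9, 3^{4}≡18. Then 3^{6} = 3^{4+2} ≡ 18 × 9 ≡ 15 mod 21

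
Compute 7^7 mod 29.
By repeated squaring (mod 29): 7^{1}≡7, 7^{2}≡20, 7^{4}≡23. Then 7^{7} = 7^{4+2+1} ≡ 23 × 20 × 7 ≡ 1 (mod 29)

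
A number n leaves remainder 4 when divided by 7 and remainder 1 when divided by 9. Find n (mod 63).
M = 7 × 9 = 63. M₁ = 9, y₁ ≡ 4 (mod 7). M₂ = 7, y₂ ≡ 4 (mod 9). n = 4×9×4 + 1×7×4 ≡ 46 (mod 63)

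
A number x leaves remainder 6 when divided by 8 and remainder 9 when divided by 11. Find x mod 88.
M = 8 × 11 = 88. M₁ = 11, y₁ ≡ 3 mod 8. M₂ = 8, y₂ ≡ 7 mod 11. x = 6×11×3 + 9×8×7 ≡ 86 mod 88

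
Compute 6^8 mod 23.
By repeated squaring (mod 23): 6^{1}≡6, 6^{2}≡13, 6^{4}≡8, 6^{8}≡18. So 6^{8} ≡ 18 (mod 23)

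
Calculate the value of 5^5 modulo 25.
By repeated squaring mod 25: 5^{1}≡5, 5^{2}≡0, 5^{4}≡0. Then 5^{5} = 5^{4+1} ≡ 0 × 5 ≡ 0 mod 25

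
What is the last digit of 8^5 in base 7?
By repeated squaring (mod 7): 8^{1}≡1, 8^{2}≡1, 8^{4}≡1. Then 8^{5} = 8^{4+1} ≡ 1 × 1 ≡ 1 (mod 7)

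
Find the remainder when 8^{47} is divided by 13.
By Fermat: 8^{12} ≡ 1 mod 13. 47 = 3×12 + 11. So 8^{47} ≡ 8^{11} ≡ 5 mod 13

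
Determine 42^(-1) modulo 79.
Since 79 is prime, by Fermat 42^(-1) ≡ 42^{77} ≡ 32 mod 79. Verify: 42 × 32 = 1344 ≡ 1 mod 79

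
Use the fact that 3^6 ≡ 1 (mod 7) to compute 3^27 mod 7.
By Fermat: 3^{6} ≡ 1 (mod 7). 27 = 4×6 + 3. So 3^{27} ≡ 3^{3} ≡ 6 (mod 7)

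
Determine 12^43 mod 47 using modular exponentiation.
By repeated squaring (mod 47): 12^{1}≡12, 12^{2}≡3, 12^{4}≡9, 12^{8}≡34, 12^{16}≡28, 12^{32}≡32. Then 12^{43} = 12^{32+8+2+1} ≡ 32 × 34 × 3 × 12 ≡ 17 (mod 47)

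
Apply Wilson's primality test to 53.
(52)! mod 53 = 52. Since 52 ≡ -1 mod 53, 53 is prime.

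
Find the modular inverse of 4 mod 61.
Since 61 is prime, by Fermat 4^(-1) ≡ 4^{59} ≡ 46 (mod 61). Verify: 4 × 46 = 184 ≡ 1 (mod 61)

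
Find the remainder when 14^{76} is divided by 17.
By Fermat: 14^{16} ≡ 1 (mod 17). 76 = 4×16 + 12. So 14^{76} ≡ 14^{12} ≡ 4 (mod 17)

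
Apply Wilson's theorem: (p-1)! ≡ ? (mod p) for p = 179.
By Wilson's theorem, (178)! ≡ -1 ≡ 178 (mod 179)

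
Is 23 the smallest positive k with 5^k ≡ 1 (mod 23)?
Powers of 5 mod 23: 5^1≡5, 5^2≡2, 5^3≡10, 5^4≡4, 5^5≡20, 5^6≡8, 5^7≡17, 5^8≡16, 5^9≡11, 5^10≡9, 5^11≡22, 5^12≡18, 5^13≡21, 5^14≡13, 5^15≡19, 5^16≡3, 5^17≡15, 5^18≡6, 5^19≡7, 5^20≡12, 5^21≡14, 5^22≡1. Already 5^22≡1, so the order is 22 < 23. No, the actual order is 22.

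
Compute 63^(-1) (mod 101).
Since 101 is prime, by Fermat 63^(-1) ≡ 63^{99} ≡ 93 (mod 101). Verify: 63 × 93 = 5859 ≡ 1 (mod 101)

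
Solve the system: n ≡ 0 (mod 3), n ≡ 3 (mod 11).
M = 3 × 11 = 33. M₁ = 11, y₁ ≡ 2 (mod 3). M₂ = 3, y₂ ≡ 4 (mod 11). n = 0×11×2 + 3×3×4 ≡ 3 (mod 33)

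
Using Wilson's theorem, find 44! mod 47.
(46)! = (44)! × (45) × (46) ≡ -1 (mod 47). So (44)! ≡ -1 × [(46)(45)]^(-1) ≡ 23 (mod 47)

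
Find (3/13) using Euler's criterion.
(3/13) = 3^{6} mod 13 = 1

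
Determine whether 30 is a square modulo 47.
By Euler's criterion: 30^{23} ≡ 46 (mod 47). Since this equals -1 (≡ 46), 30 is not a QR.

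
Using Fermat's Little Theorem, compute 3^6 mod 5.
By Fermat: 3^{4} ≡ 1 (mod 5). So 3^{6} = 3^{4} · 3^{2} ≡ 3^{2} ≡ 4 (mod 5)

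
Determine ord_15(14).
Powers of 14 mod 15: 14^1≡14, 14^2≡1. So the order of 14 is 2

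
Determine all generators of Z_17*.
There are φ(16) = 8 primitive roots mod 17: {3, 5, 6, 7, 10, 11, 12, 14}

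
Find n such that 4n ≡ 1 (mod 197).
Since 197 is prime, by Fermat 4^(-1) ≡ 4^{195} ≡ 148 (mod 197). Verify: 4 × 148 = 592 ≡ 1 (mod 197)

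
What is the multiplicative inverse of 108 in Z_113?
Since 113 is prime, by Fermat 108^(-1) ≡ 108^{111} ≡ 45 mod 113. Verify: 108 × 45 = 4860 ≡ 1 mod 113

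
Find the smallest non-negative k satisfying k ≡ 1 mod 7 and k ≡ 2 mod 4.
M = 7 × 4 = 28. M₁ = 4, y₁ ≡ 2 mod 7. M₂ = 7, y₂ ≡ 3 mod 4. k = 1×4×2 + 2×7×3 ≡ 22 mod 28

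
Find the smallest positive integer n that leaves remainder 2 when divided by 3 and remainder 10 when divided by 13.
M = 3 × 13 = 39. M₁ = 13, y₁ ≡ 1 mod 3. M₂ = 3, y₂ ≡ 9 mod 13. n = 2×13×1 + 10×3×9 ≡ 23 mod 39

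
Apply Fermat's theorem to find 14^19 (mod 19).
By Fermat: 14^{18} ≡ 1 (mod 19). So 14^{19} = 14^{18} · 14^{1} ≡ 14^{1} ≡ 14 (mod 19)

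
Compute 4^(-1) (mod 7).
Since 7 is prime, by Fermat 4^(-1) ≡ 4^{5} ≡ 2 (mod 7). Verify: 4 × 2 = 8 ≡ 1 (mod 7)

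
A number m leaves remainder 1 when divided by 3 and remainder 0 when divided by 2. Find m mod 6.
M = 3 × 2 = 6. M₁ = 2, y₁ ≡ 2 mod 3. M₂ = 3, y₂ ≡ 1 mod 2. m = 1×2×2 + 0×3×1 ≡ 4 mod 6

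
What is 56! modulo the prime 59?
(58)! = (56)! × (57) × (58) ≡ -1 mod 59. So (56)! ≡ -1 × [(58)(57)]^(-1) ≡ 29 mod 59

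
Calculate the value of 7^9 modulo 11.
By repeated squaring (mod 11): 7^{1}≡7, 7^{2}≡5, 7^{4}≡3, 7^{8}≡9. Then 7^{9} = 7^{8+1} ≡ 9 × 7 ≡ 8 (mod 11)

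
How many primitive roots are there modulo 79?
A prime p has φ(p-1) primitive roots; here φ(78) = 24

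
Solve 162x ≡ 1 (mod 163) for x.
Since 163 is prime, by Fermat 162^(-1) ≡ 162^{161} ≡ 162 (mod 163). Verify: 162 × 162 = 26244 ≡ 1 (mod 163)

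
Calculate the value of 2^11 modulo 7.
Using Fermat: 2^{6} ≡ 1 (mod 7). 11 ≡ 5 (mod 6). So 2^{11} ≡ 2^{5} ≡ 4 (mod 7)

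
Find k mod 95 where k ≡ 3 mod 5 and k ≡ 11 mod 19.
M = 5 × 19 = 95. M₁ = 19, y₁ ≡ 4 mod 5. M₂ = 5, y₂ ≡ 4 mod 19. k = 3×19×4 + 11×5×4 ≡ 68 mod 95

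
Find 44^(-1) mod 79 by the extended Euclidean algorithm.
Extended GCD: 44(9) + 79(-5) = 1. So 44^(-1) ≡ 9 mod 79. Verify: 44 × 9 = 396 ≡ 1 mod 79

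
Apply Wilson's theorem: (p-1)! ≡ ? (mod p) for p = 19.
By Wilson's theorem, (18)! ≡ -1 ≡ 18 mod 19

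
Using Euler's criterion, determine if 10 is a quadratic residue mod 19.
By Euler's criterion: 10^{9} ≡ 18 (mod 19). Since this equals -1 (≡ 18), 10 is not a QR.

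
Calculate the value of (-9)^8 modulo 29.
By repeated squaring (mod 29): (-9)^{1}≡20, (-9)^{2}≡23, (-9)^{4}≡7, (-9)^{8}≡20. So (-9)^{8} ≡ 20 (mod 29)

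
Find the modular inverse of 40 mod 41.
Since 41 is prime, by Fermat 40^(-1) ≡ 40^{39} ≡ 40 mod 41. Verify: 40 × 40 = 1600 ≡ 1 mod 41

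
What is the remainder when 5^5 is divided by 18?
By repeated squaring (mod 18): 5^{1}≡5, 5^{2}≡7, 5^{4}≡13. Then 5^{5} = 5^{4+1} ≡ 13 × 5 ≡ 11 (mod 18)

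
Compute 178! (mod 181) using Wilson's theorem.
(180)! = (178)! × (179) × (180) ≡ -1 (mod 181). So (178)! ≡ -1 × [(180)(179)]^(-1) ≡ 90 (mod 181)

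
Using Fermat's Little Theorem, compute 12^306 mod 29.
By Fermat: 12^{28} ≡ 1 (mod 29). 306 ≡ 26 (mod 28). So 12^{306} ≡ 12^{26} ≡ 28 (mod 29)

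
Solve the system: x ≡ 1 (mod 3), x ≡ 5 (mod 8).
M = 3 × 8 = 24. M₁ = 8, y₁ ≡ 2 (mod 3). M₂ = 3, y₂ ≡ 3 (mod 8). x = 1×8×2 + 5×3×3 ≡ 13 (mod 24)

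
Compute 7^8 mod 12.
By repeated squaring (mod 12): 7^{1}≡7, 7^{2}≡1, 7^{4}≡1, 7^{8}≡1. So 7^{8} ≡ 1 (mod 12)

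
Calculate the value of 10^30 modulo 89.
By repeated squaring mod 89: 10^{1}≡10, 10^{2}≡11, 10^{4}≡32, 10^{8}≡45, 10^{16}≡67. Then 10^{30} = 10^{16+8+4+2} ≡ 67 × 45 × 32 × 11 ≡ 44 mod 89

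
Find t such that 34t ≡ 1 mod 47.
Since 47 is prime, by Fermat 34^(-1) ≡ 34^{45} ≡ 18 mod 47. Verify: 34 × 18 = 612 ≡ 1 mod 47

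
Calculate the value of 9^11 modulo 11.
Using Fermat: 9^{10} ≡ 1 (mod 11). 11 ≡ 1 (mod 10). So 9^{11} ≡ 9^{1} ≡ 9 (mod 11)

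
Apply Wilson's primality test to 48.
(47)! mod 48 = 0. Since 0 ≢ -1 mod 48, 48 is not prime.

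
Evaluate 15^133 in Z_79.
Using Fermat: 15^{78} ≡ 1 (mod 79). 133 ≡ 55 (mod 78). So 15^{133} ≡ 15^{55} ≡ 57 (mod 79)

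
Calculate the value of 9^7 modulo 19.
By repeated squaring (mod 19): 9^{1}≡9, 9^{2}≡5, 9^{4}≡6. Then 9^{7} = 9^{4+2+1} ≡ 6 × 5 × 9 ≡ 4 (mod 19)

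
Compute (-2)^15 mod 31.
By repeated squaring (mod 31): (-2)^{1}≡29, (-2)^{2}≡4, (-2)^{4}≡16, (-2)^{8}≡8. Then (-2)^{15} = (-2)^{8+4+2+1} ≡ 8 × 16 × 4 × 29 ≡ 30 (mod 31)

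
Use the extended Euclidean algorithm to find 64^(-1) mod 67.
Extended GCD: 64(22) + 67(-21) = 1. So 64^(-1) ≡ 22 mod 67. Verify: 64 × 22 = 1408 ≡ 1 mod 67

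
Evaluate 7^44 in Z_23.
Using Fermat: 7^{22} ≡ 1 mod 23. 44 ≡ 0 mod 22. So 7^{44} ≡ 7^{0} ≡ 1 mod 23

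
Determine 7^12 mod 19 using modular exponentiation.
By repeated squaring (mod 19): 7^{1}≡7, 7^{2}≡11, 7^{4}≡7, 7^{8}≡11. Then 7^{12} = 7^{8+4} ≡ 11 × 7 ≡ 1 (mod 19)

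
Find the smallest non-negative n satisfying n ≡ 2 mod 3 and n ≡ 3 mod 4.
M = 3 × 4 = 12. M₁ = 4, y₁ ≡ 1 mod 3. M₂ = 3, y₂ ≡ 3 mod 4. n = 2×4×1 + 3×3×3 ≡ 11 mod 12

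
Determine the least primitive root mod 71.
g = 7. For each prime q|70: 7^{35}≡70, 7^{14}≡54, 7^{10}≡45, none ≡ 1, so ord_71(7) = 70 and 7 is a primitive root.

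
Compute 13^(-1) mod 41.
Since 41 is prime, by Fermat 13^(-1) ≡ 13^{39} ≡ 19 mod 41. Verify: 13 × 19 = 247 ≡ 1 mod 41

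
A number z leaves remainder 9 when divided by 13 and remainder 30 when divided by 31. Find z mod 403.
M = 13 × 31 = 403. M₁ = 31, y₁ ≡ 8 mod 13. M₂ = 13, y₂ ≡ 12 mod 31. z = 9×31×8 + 30×13×12 ≡ 61 mod 403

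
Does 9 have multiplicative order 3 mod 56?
Powers of 9 mod 56: 9^1≡9, 9^2≡25, 9^3≡1. First k with 9^k≡1 is k=3. Yes, ord_56(9) = 3.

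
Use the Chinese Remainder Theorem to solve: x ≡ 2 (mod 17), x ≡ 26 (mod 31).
M = 17 × 31 = 527. M₁ = 31, y₁ ≡ 11 (mod 17). M₂ = 17, y₂ ≡ 11 (mod 31). x = 2×31×11 + 26×17×11 ≡ 274 (mod 527)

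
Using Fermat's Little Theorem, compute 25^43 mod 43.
By Fermat: 25^{42} ≡ 1 (mod 43). So 25^{43} = 25^{42} · 25^{1} ≡ 25^{1} ≡ 25 (mod 43)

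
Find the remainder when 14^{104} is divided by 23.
By Fermat: 14^{22} ≡ 1 (mod 23). 104 = 4×22 + 16. So 14^{104} ≡ 14^{16} ≡ 8 (mod 23)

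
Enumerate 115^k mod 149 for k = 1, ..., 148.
115^1, 115^2, ..., 115^{148} mod 149: [115, 113, 32, 104, 40, 130, 50, 88, 137, 110, 134, 63, 93, 116, 79, 145, 136, 144, 21, 31, 138, 76, 98, 95, 48, 7, 60, 46, 75, 132, 131, 16, 52, 20, 65, 25, 44, 143, 55, 67, 106, 121, 58, 114, 147, 68, 72, 85, 90, 69, 38, 49, 122, 24, 78, 30, 23, 112, 66, 140, 8, 26, 10, 107, 87, 22, 146, 102, 108, 53, 135, 29, 57, 148, 34, 36, 117, 45, 109, 19, 99, 61, 12, 39, 15, 86, 56, 33, 70, 4, 13, 5, 128, 118, 11, 73, 51, 54, 101, 142, 89, 103, 74, 17, 18, 133, 97, 129, 84, 124, 105, 6, 94, 82, 43, 28, 91, 35, 2, 81, 77, 64, 59, 80, 111, 100, 27, 125, 71, 119, 126, 37, 83, 9, 141, 123, 139, 42, 62, 127, 3, 47, 41, 96, 14, 120, 92, 1]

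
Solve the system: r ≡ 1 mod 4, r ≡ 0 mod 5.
M = 4 × 5 = 20. M₁ = 5, y₁ ≡ 1 mod 4. M₂ = 4, y₂ ≡ 4 mod 5. r = 1×5×1 + 0×4×4 ≡ 5 mod 20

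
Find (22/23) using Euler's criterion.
(22/23) = 22^{11} mod 23 = -1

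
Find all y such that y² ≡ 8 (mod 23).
The square roots of 8 mod 23 are 13 and 10. Verify: 13² = 169 ≡ 8 (mod 23)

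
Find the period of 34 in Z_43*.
Powers of 34 mod 43: 34^1≡34, 34^2≡38, 34^3≡2, 34^4≡25, 34^5≡33, 34^6≡4, 34^7≡7, 34^8≡23, 34^9≡8, 34^10≡14, 34^11≡3, 34^12≡16, 34^13≡28, 34^14≡6, 34^15≡32, 34^16≡13, 34^17≡12, 34^18≡21, 34^19≡26, 34^20≡24, 34^21≡42, 34^22≡9, 34^23≡5, 34^24≡41, 34^25≡18, 34^26≡10, 34^27≡39, 34^28≡36, 34^29≡20, 34^30≡35, 34^31≡29, 34^32≡40, 34^33≡27, 34^34≡15, 34^35≡37, 34^36≡11, 34^37≡30, 34^38≡31, 34^39≡22, 34^40≡17, 34^41≡19, 34^42≡1. So the order of 34 is 42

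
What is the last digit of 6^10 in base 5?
Using Fermat: 6^{4} ≡ 1 mod 5. 10 ≡ 2 mod 4. So 6^{10} ≡ 6^{2} ≡ 1 mod 5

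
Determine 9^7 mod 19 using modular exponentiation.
By repeated squaring (mod 19): 9^{1}≡9, 9^{2}≡5, 9^{4}≡6. Then 9^{7} = 9^{4+2+1} ≡ 6 × 5 × 9 ≡ 4 (mod 19)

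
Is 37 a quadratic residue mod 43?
By Euler's criterion: 37^{21} ≡ 42 (mod 43). Since this equals -1 (≡ 42), 37 is not a QR.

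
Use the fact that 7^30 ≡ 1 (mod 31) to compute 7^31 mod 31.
By Fermat: 7^{30} ≡ 1 (mod 31). So 7^{31} = 7^{30} · 7^{1} ≡ 7^{1} ≡ 7 (mod 31)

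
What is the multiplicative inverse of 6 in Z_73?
Since 73 is prime, by Fermat 6^(-1) ≡ 6^{71} ≡ 61 mod 73. Verify: 6 × 61 = 366 ≡ 1 mod 73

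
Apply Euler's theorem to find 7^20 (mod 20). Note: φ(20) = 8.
By Euler: 7^{8} ≡ 1 (mod 20) since gcd(7, 20) = 1. 20 = 2×8 + 4. So 7^{20} ≡ 7^{4} ≡ 1 (mod 20)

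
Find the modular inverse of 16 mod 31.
Since 31 is prime, by Fermat 16^(-1) ≡ 16^{29} ≡ 2 (mod 31). Verify: 16 × 2 = 32 ≡ 1 (mod 31)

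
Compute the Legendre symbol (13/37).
(13/37) = 13^{18} mod 37 = -1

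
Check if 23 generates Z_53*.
23^{4} ≡ 1 mod 53 and 4 < 52, so ord_53(23) = 4 ≠ 52 and 23 is not a primitive root.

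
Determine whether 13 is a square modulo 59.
By Euler's criterion: 13^{29} ≡ 58 (mod 59). Since this equals -1 (≡ 58), 13 is not a QR.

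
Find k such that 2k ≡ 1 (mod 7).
Since 7 is prime, by Fermat 2^(-1) ≡ 2^{5} ≡ 4 (mod 7). Verify: 2 × 4 = 8 ≡ 1 (mod 7)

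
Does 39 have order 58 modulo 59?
ord_59(39) divides 58. For each prime q|58: 39^{29}≡58, 39^{2}≡46, none ≡ 1. So 39 has order 58 and is a primitive root mod 59.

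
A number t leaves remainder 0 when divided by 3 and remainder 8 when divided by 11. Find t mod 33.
M = 3 × 11 = 33. M₁ = 11, y₁ ≡ 2 mod 3. M₂ = 3, y₂ ≡ 4 mod 11. t = 0×11×2 + 8×3×4 ≡ 30 mod 33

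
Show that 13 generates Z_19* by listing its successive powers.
13^1, 13^2, ..., 13^{18} mod 19: [13, 17, 12, 4, 14, 11, 10, 16, 18, 6, 2, 7, 15, 5, 8, 9, 3, 1]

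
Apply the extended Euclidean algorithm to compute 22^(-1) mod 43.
Extended GCD: 22(2) + 43(-1) = 1. So 22^(-1) ≡ 2 mod 43. Verify: 22 × 2 = 44 ≡ 1 mod 43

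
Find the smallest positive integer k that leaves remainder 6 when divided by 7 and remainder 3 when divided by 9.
M = 7 × 9 = 63. M₁ = 9, y₁ ≡ 4 mod 7. M₂ = 7, y₂ ≡ 4 mod 9. k = 6×9×4 + 3×7×4 ≡ 48 mod 63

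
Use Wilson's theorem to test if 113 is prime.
(112)! mod 113 = 112. Since 112 ≡ -1 mod 113, 113 is prime.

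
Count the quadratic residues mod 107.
The squaring map on Z_107* is 2-to-1, so there are (106)/2 = 53 QRs.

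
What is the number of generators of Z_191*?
There are φ(191-1) = φ(190) = 72 primitive roots modulo 191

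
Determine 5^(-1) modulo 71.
Since 71 is prime, by Fermat 5^(-1) ≡ 5^{69} ≡ 57 mod 71. Verify: 5 × 57 = 285 ≡ 1 mod 71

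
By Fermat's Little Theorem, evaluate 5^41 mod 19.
By Fermat: 5^{18} ≡ 1 mod 19. 41 = 2×18 + 5. So 5^{41} ≡ 5^{5} ≡ 9 mod 19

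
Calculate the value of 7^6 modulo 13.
By repeated squaring mod 13: 7^{1}≡7, 7^{2}≡10, 7^{4}≡9. Then 7^{6} = 7^{4+2} ≡ 9 × 10 ≡ 12 mod 13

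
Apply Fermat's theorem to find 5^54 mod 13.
By Fermat: 5^{12} ≡ 1 mod 13. 54 = 4×12 + 6. So 5^{54} ≡ 5^{6} ≡ 12 mod 13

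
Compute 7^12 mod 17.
By repeated squaring (mod 17): 7^{1}≡7, 7^{2}≡15, 7^{4}≡4, 7^{8}≡16. Then 7^{12} = 7^{8+4} ≡ 16 × 4 ≡ 13 (mod 17)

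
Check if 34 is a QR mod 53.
By Euler's criterion: 34^{26} ≡ 52 mod 53. Since this equals -1 (≡ 52), 34 is not a QR.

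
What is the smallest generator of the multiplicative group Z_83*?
g = 2. Powers: [2, 4, 8, 16, 32, 64, 45, ...] generates all 82 non-zero residues.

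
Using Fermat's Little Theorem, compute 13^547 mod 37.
By Fermat: 13^{36} ≡ 1 mod 37. 547 ≡ 7 mod 36. So 13^{547} ≡ 13^{7} ≡ 32 mod 37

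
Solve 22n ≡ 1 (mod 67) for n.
Since 67 is prime, by Fermat 22^(-1) ≡ 22^{65} ≡ 64 (mod 67). Verify: 22 × 64 = 1408 ≡ 1 (mod 67)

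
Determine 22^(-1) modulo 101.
Since 101 is prime, by Fermat 22^(-1) ≡ 22^{99} ≡ 23 mod 101. Verify: 22 × 23 = 506 ≡ 1 mod 101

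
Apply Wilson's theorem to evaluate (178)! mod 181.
(180)! = (178)! × (179) × (180) ≡ -1 (mod 181). So (178)! ≡ -1 × [(180)(179)]^(-1) ≡ 90 (mod 181)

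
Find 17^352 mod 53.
Using Fermat: 17^{52} ≡ 1 mod 53. 352 ≡ 40 mod 52. So 17^{352} ≡ 17^{40} ≡ 36 mod 53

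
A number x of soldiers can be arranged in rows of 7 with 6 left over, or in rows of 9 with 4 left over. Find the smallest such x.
M = 7 × 9 = 63. M₁ = 9, y₁ ≡ 4 mod 7. M₂ = 7, y₂ ≡ 4 mod 9. x = 6×9×4 + 4×7×4 ≡ 13 mod 63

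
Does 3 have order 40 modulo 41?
3^{8} ≡ 1 (mod 41) and 8 < 40, so ord_41(3) = 8 ≠ 40 and 3 is not a primitive root.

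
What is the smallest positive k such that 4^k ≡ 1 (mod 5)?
Powers of 4 mod 5: 4^1≡4, 4^2≡1. ord_5(4) = 2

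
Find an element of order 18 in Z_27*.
2 has order 18 mod 27 since 2^{18} ≡ 1 mod 27 and no smaller power works.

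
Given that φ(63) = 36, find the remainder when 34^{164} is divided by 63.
By Euler: 34^{36} ≡ 1 (mod 63) since gcd(34, 63) = 1. 164 = 4×36 + 20. So 34^{164} ≡ 34^{20} ≡ 22 (mod 63)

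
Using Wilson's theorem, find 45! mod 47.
(46)! = (45)! × (46) ≡ -1 mod 47. So (45)! ≡ -1 × (46)^(-1) ≡ (-1)×(-1) = 1 mod 47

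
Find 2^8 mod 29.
By repeated squaring mod 29: 2^{1}≡2, 2^{2}≡4, 2^{4}≡16, 2^{8}≡24. So 2^{8} ≡ 24 mod 29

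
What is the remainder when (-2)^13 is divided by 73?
By repeated squaring (mod 73): (-2)^{1}≡71, (-2)^{2}≡4, (-2)^{4}≡16, (-2)^{8}≡37. Then (-2)^{13} = (-2)^{8+4+1} ≡ 37 × 16 × 71 ≡ 57 (mod 73)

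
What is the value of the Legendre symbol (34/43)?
(34/43) = 34^{21} mod 43 = -1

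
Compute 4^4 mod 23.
4^{4} = 256 ≡ 3 mod 23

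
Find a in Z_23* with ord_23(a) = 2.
22 has order 2 mod 23 since 22^{2} ≡ 1 (mod 23) and no smaller power works.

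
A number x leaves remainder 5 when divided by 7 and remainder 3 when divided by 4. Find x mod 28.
M = 7 × 4 = 28. M₁ = 4, y₁ ≡ 2 mod 7. M₂ = 7, y₂ ≡ 3 mod 4. x = 5×4×2 + 3×7×3 ≡ 19 mod 28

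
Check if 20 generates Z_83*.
ord_83(20) divides 82. For each prime q|82: 20^{41}≡82, 20^{2}≡68, none ≡ 1. So 20 has order 82 and is a primitive root mod 83.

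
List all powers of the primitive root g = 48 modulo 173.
48^1, 48^2, ..., 48^{172} mod 173: [48, 55, 45, 84, 53, 122, 147, 136, 127, 41, 65, 6, 115, 157, 97, 158, 145, 40, 17, 124, 70, 73, 44, 36, 171, 77, 63, 83, 5, 67, 102, 52, 74, 92, 91, 43, 161, 116, 32, 152, 30, 56, 93, 139, 98, 33, 27, 85, 101, 4, 19, 47, 7, 163, 39, 142, 69, 25, 162, 164, 87, 24, 114, 109, 42, 113, 61, 160, 68, 150, 107, 119, 3, 144, 165, 135, 79, 159, 20, 95, 62, 35, 123, 22, 18, 172, 125, 118, 128, 89, 120, 51, 26, 37, 46, 132, 108, 167, 58, 16, 76, 15, 28, 133, 156, 49, 103, 100, 129, 137, 2, 96, 110, 90, 168, 106, 71, 121, 99, 81, 82, 130, 12, 57, 141, 21, 143, 117, 80, 34, 75, 140, 146, 88, 72, 169, 154, 126, 166, 10, 134, 31, 104, 148, 11, 9, 86, 149, 59, 64, 131, 60, 112, 13, 105, 23, 66, 54, 170, 29, 8, 38, 94, 14, 153, 78, 111, 138, 50, 151, 155, 1]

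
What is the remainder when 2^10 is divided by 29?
By repeated squaring mod 29: 2^{1}≡2, 2^{2}≡4, 2^{4}≡16, 2^{8}≡24. Then 2^{10} = 2^{8+2} ≡ 24 × 4 ≡ 9 mod 29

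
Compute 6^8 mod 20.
By repeated squaring (mod 20): 6^{1}≡6, 6^{2}≡16, 6^{4}≡16, 6^{8}≡16. So 6^{8} ≡ 16 (mod 20)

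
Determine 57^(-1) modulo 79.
Since 79 is prime, by Fermat 57^(-1) ≡ 57^{77} ≡ 61 (mod 79). Verify: 57 × 61 = 3477 ≡ 1 (mod 79)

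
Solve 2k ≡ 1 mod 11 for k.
Since 11 is prime, by Fermat 2^(-1) ≡ 2^{9} ≡ 6 mod 11. Verify: 2 × 6 = 12 ≡ 1 mod 11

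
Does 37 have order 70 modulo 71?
37^{7} ≡ 1 mod 71 and 7 < 70, so ord_71(37) = 7 ≠ 70 and 37 is not a primitive root.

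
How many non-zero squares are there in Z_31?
Exactly half the non-zero residues mod a prime are QRs: (31-1)/2 = 15.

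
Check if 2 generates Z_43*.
2^{14} ≡ 1 mod 43 and 14 < 42, so ord_43(2) = 14 ≠ 42 and 2 is not a primitive root.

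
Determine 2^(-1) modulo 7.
Since 7 is prime, by Fermat 2^(-1) ≡ 2^{5} ≡ 4 mod 7. Verify: 2 × 4 = 8 ≡ 1 mod 7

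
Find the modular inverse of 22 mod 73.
Since 73 is prime, by Fermat 22^(-1) ≡ 22^{71} ≡ 10 (mod 73). Verify: 22 × 10 = 220 ≡ 1 (mod 73)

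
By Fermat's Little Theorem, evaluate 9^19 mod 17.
By Fermat: 9^{16} ≡ 1 mod 17. So 9^{19} = 9^{16} · 9^{3} ≡ 9^{3} ≡ 15 mod 17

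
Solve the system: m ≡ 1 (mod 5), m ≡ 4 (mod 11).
M = 5 × 11 = 55. M₁ = 11, y₁ ≡ 1 (mod 5). M₂ = 5, y₂ ≡ 9 (mod 11). m = 1×11×1 + 4×5×9 ≡ 26 (mod 55)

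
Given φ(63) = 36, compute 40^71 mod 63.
By Euler: 40^{36} ≡ 1 mod 63 since gcd(40, 63) = 1. 71 = 1×36 + 35. So 40^{71} ≡ 40^{35} ≡ 52 mod 63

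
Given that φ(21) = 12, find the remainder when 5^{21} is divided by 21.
By Euler: 5^{12} ≡ 1 (mod 21) since gcd(5, 21) = 1. 21 = 1×12 + 9. So 5^{21} ≡ 5^{9} ≡ 20 (mod 21)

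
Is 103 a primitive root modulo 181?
ord_181(103) divides 180. For each prime q|180: 103^{90}≡180, 103^{60}≡132, 103^{36}≡59, none ≡ 1. So 103 has order 180 and is a primitive root mod 181.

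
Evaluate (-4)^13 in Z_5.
Using Fermat: (-4)^{4} ≡ 1 mod 5. 13 ≡ 1 mod 4. So (-4)^{13} ≡ (-4)^{1} ≡ 1 mod 5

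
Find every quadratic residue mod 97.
Quadratic residues modulo 97: {1, 2, 3, 4, 6, 8, 9, 11, 12, 16, 18, 22, 24, 25, 27, 31, 32, 33, 35, 36, 43, 44, 47, 48, 49, 50, 53, 54, 61, 62, 64, 65, 66, 70, 72, 73, 75, 79, 81, 85, 86, 88, 89, 91, 93, 94, 95, 96}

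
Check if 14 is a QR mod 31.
By Euler's criterion: 14^{15} ≡ 1 (mod 31). Since this equals 1, 14 is a QR.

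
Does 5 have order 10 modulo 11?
5^{5} ≡ 1 mod 11 and 5 < 10, so ord_11(5) = 5 ≠ 10 and 5 is not a primitive root.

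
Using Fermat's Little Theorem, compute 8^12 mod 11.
By Fermat: 8^{10} ≡ 1 (mod 11). So 8^{12} = 8^{10} · 8^{2} ≡ 8^{2} ≡ 9 (mod 11)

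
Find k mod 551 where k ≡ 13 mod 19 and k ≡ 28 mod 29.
M = 19 × 29 = 551. M₁ = 29, y₁ ≡ 2 mod 19. M₂ = 19, y₂ ≡ 26 mod 29. k = 13×29×2 + 28×19×26 ≡ 260 mod 551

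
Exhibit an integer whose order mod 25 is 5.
6 has order 5 mod 25 since 6^{5} ≡ 1 (mod 25) and no smaller power works.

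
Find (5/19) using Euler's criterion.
(5/19) = 5^{9} mod 19 = 1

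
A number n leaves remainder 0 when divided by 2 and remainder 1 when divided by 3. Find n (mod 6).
M = 2 × 3 = 6. M₁ = 3, y₁ ≡ 1 (mod 2). M₂ = 2, y₂ ≡ 2 (mod 3). n = 0×3×1 + 1×2×2 ≡ 4 (mod 6)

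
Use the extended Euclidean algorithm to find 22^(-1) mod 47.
Extended GCD: 22(15) + 47(-7) = 1. So 22^(-1) ≡ 15 (mod 47). Verify: 22 × 15 = 330 ≡ 1 (mod 47)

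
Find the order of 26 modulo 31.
Powers of 26 mod 31: 26^1≡26, 26^2≡25, 26^3≡30, 26^4≡5, 26^5≡6, 26^6≡1. ord_31(26) = 6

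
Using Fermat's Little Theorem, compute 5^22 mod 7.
By Fermat: 5^{6} ≡ 1 (mod 7). 22 = 3×6 + 4. So 5^{22} ≡ 5^{4} ≡ 2 (mod 7)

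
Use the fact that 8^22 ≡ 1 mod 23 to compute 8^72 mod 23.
By Fermat: 8^{22} ≡ 1 mod 23. 72 = 3×22 + 6. So 8^{72} ≡ 8^{6} ≡ 13 mod 23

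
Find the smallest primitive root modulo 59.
g = 2. Powers: [2, 4, 8, 16, 32, 5, 10, 20, 40, ...] generates all 58 non-zero residues.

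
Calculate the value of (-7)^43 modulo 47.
By repeated squaring (mod 47): (-7)^{1}≡40, (-7)^{2}≡2, (-7)^{4}≡4, (-7)^{8}≡16, (-7)^{16}≡21, (-7)^{32}≡18. Then (-7)^{43} = (-7)^{32+8+2+1} ≡ 18 × 16 × 2 × 40 ≡ 10 (mod 47)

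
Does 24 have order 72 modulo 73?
24^{12} ≡ 1 (mod 73) and 12 < 72, so ord_73(24) = 12 ≠ 72 and 24 is not a primitive root.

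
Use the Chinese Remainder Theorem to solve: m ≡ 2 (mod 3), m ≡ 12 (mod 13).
M = 3 × 13 = 39. M₁ = 13, y₁ ≡ 1 (mod 3). M₂ = 3, y₂ ≡ 9 (mod 13). m = 2×13×1 + 12×3×9 ≡ 38 (mod 39)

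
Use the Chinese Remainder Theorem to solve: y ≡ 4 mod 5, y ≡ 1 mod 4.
M = 5 × 4 = 20. M₁ = 4, y₁ ≡ 4 mod 5. M₂ = 5, y₂ ≡ 1 mod 4. y = 4×4×4 + 1×5×1 ≡ 9 mod 20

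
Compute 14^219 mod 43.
Using Fermat: 14^{42} ≡ 1 mod 43. 219 ≡ 9 mod 42. So 14^{219} ≡ 14^{9} ≡ 4 mod 43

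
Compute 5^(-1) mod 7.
Since 7 is prime, by Fermat 5^(-1) ≡ 5^{5} ≡ 3 mod 7. Verify: 5 × 3 = 15 ≡ 1 mod 7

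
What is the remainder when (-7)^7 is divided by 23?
By repeated squaring (mod 23): (-7)^{1}≡16, (-7)^{2}≡3, (-7)^{4}≡9. Then (-7)^{7} = (-7)^{4+2+1} ≡ 9 × 3 × 16 ≡ 18 (mod 23)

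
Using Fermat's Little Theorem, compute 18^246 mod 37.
By Fermat: 18^{36} ≡ 1 (mod 37). 246 ≡ 30 (mod 36). So 18^{246} ≡ 18^{30} ≡ 27 (mod 37)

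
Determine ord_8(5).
Powers of 5 mod 8: 5^1≡5, 5^2≡1. So the order of 5 is 2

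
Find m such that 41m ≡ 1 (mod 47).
Since 47 is prime, by Fermat 41^(-1) ≡ 41^{45} ≡ 39 (mod 47). Verify: 41 × 39 = 1599 ≡ 1 (mod 47)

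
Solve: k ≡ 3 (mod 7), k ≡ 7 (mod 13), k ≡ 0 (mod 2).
M = 7 × 13 × 2 = 182. M₁ = 26, y₁ ≡ 3 (mod 7). M₂ = 14, y₂ ≡ 1 (mod 13). M₃ = 91, y₃ ≡ 1 (mod 2). k = 3×26×3 + 7×14×1 + 0×91×1 ≡ 150 (mod 182)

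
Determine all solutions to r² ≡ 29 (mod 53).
The square roots of 29 mod 53 are 33 and 20. Verify: 33² = 1089 ≡ 29 (mod 53)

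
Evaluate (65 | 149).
(65/149) = 65^{74} mod 149 = -1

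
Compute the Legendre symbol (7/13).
(7/13) = 7^{6} mod 13 = -1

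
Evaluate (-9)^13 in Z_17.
By repeated squaring (mod 17): (-9)^{1}≡8, (-9)^{2}≡13, (-9)^{4}≡16, (-9)^{8}≡1. Then (-9)^{13} = (-9)^{8+4+1} ≡ 1 × 16 × 8 ≡ 9 (mod 17)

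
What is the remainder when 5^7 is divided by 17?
By repeated squaring mod 17: 5^{1}≡5, 5^{2}≡8, 5^{4}≡13. Then 5^{7} = 5^{4+2+1} ≡ 13 × 8 × 5 ≡ 10 mod 17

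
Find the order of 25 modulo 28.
Powers of 25 mod 28: 25^1≡25, 25^2≡9, 25^3≡1. Order = 3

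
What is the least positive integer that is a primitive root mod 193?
g = 5. For each prime q|192: 5^{96}≡192, 5^{64}≡84, none ≡ 1, so ord_193(5) = 192 and 5 is a primitive root.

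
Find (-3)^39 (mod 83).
By repeated squaring (mod 83): (-3)^{1}≡80, (-3)^{2}≡9, (-3)^{4}≡81, (-3)^{8}≡4, (-3)^{16}≡16, (-3)^{32}≡7. Then (-3)^{39} = (-3)^{32+4+2+1} ≡ 7 × 81 × 9 × 80 ≡ 46 (mod 83)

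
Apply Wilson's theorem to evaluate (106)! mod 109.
(108)! = (106)! × (107) × (108) ≡ -1 (mod 109). So (106)! ≡ -1 × [(108)(107)]^(-1) ≡ 54 (mod 109)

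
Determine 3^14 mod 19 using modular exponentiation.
By repeated squaring (mod 19): 3^{1}≡3, 3^{2}≡9, 3^{4}≡5, 3^{8}≡6. Then 3^{14} = 3^{8+4+2} ≡ 6 × 5 × 9 ≡ 4 (mod 19)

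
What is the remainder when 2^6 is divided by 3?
Using Fermat: 2^{2} ≡ 1 (mod 3). 6 ≡ 0 (mod 2). So 2^{6} ≡ 2^{0} ≡ 1 (mod 3)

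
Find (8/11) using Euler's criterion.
(8/11) = 8^{5} mod 11 = -1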